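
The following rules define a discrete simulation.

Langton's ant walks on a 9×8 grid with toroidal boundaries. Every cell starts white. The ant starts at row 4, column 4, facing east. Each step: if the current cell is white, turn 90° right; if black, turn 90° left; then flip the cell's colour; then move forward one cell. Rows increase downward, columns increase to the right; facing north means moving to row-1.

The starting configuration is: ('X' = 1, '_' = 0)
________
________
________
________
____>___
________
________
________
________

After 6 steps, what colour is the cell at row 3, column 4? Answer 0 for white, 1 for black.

step 0: ________
________
________
________
____>___
________
________
________
________
step 1: ________
________
________
________
____X___
____v___
________
________
________
step 2: ________
________
________
________
____X___
___<X___
________
________
________
step 3: ________
________
________
________
___^X___
___XX___
________
________
________
step 4: ________
________
________
________
___X>___
___XX___
________
________
________
step 5: ________
________
________
____^___
___X____
___XX___
________
________
________
step 6: ________
________
________
____X>__
___X____
___XX___
________
________
________

1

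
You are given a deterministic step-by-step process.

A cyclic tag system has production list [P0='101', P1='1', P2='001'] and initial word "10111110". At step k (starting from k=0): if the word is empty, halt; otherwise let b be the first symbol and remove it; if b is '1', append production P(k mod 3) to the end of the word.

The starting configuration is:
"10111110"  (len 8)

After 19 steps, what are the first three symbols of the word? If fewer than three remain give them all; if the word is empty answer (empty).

t=0: "10111110"  (len 8)
t=1: "0111110101"  (len 10)
t=2: "111110101"  (len 9)
t=3: "11110101001"  (len 11)
t=4: "1110101001101"  (len 13)
t=5: "1101010011011"  (len 13)
t=6: "101010011011001"  (len 15)
t=7: "01010011011001101"  (len 17)
t=8: "1010011011001101"  (len 16)
t=9: "010011011001101001"  (len 18)
t=10: "10011011001101001"  (len 17)
t=11: "00110110011010011"  (len 17)
t=12: "0110110011010011"  (len 16)
t=13: "110110011010011"  (len 15)
t=14: "101100110100111"  (len 15)
t=15: "01100110100111001"  (len 17)
t=16: "1100110100111001"  (len 16)
t=17: "1001101001110011"  (len 16)
t=18: "001101001110011001"  (len 18)
t=19: "01101001110011001"  (len 17)

011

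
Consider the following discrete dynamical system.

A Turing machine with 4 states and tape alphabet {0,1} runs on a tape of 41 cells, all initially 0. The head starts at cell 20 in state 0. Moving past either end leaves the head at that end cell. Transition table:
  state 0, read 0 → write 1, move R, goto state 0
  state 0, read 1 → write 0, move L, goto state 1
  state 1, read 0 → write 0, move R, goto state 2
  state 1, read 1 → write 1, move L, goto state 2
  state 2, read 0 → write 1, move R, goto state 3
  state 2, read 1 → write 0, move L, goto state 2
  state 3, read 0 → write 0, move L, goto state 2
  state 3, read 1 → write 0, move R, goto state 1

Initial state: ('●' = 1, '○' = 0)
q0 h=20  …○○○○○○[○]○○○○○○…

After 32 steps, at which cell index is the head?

0) q0 h=20  …○○○○○○[○]○○○○○○…
1) q0 h=21  …○○○○○●[○]○○○○○○…
2) q0 h=22  …○○○○●●[○]○○○○○○…
3) q0 h=23  …○○○●●●[○]○○○○○○…
4) q0 h=24  …○○●●●●[○]○○○○○○…
5) q0 h=25  …○●●●●●[○]○○○○○○…
6) q0 h=26  …●●●●●●[○]○○○○○○…
7) q0 h=27  …●●●●●●[○]○○○○○○…
8) q0 h=28  …●●●●●●[○]○○○○○○…
9) q0 h=29  …●●●●●●[○]○○○○○○…
10) q0 h=30  …●●●●●●[○]○○○○○○…
11) q0 h=31  …●●●●●●[○]○○○○○○…
12) q0 h=32  …●●●●●●[○]○○○○○○…
13) q0 h=33  …●●●●●●[○]○○○○○○…
14) q0 h=34  …●●●●●●[○]○○○○○○|
15) q0 h=35  …●●●●●●[○]○○○○○|
16) q0 h=36  …●●●●●●[○]○○○○|
17) q0 h=37  …●●●●●●[○]○○○|
18) q0 h=38  …●●●●●●[○]○○|
19) q0 h=39  …●●●●●●[○]○|
20) q0 h=40  …●●●●●●[○]|
21) q0 h=40  …●●●●●●[●]|
22) q1 h=39  …●●●●●●[●]○|
23) q2 h=38  …●●●●●●[●]●○|
24) q2 h=37  …●●●●●●[●]○●○|
25) q2 h=36  …●●●●●●[●]○○●○|
26) q2 h=35  …●●●●●●[●]○○○●○|
27) q2 h=34  …●●●●●●[●]○○○○●○|
28) q2 h=33  …●●●●●●[●]○○○○○●…
29) q2 h=32  …●●●●●●[●]○○○○○○…
30) q2 h=31  …●●●●●●[●]○○○○○○…
31) q2 h=30  …●●●●●●[●]○○○○○○…
32) q2 h=29  …●●●●●●[●]○○○○○○…

29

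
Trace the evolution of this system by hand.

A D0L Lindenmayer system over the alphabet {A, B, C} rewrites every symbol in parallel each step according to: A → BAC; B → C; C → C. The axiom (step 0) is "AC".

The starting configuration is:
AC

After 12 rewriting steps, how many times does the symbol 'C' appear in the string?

k=0  AC
k=1  BACC
k=2  CBACCC
k=3  CCBACCCC
k=4  CCCBACCCCC
k=5  CCCCBACCCCCC
k=6  CCCCCBACCCCCCC
k=7  CCCCCCBACCCCCCCC
k=8  CCCCCCCBACCCCCCCCC
k=9  CCCCCCCCBACCCCCCCCCC
k=10  CCCCCCCCCBACCCCCCCCCCC
k=11  CCCCCCCCCCBACCCCCCCCCCCC
k=12  CCCCCCCCCCCBACCCCCCCCCCCCC

24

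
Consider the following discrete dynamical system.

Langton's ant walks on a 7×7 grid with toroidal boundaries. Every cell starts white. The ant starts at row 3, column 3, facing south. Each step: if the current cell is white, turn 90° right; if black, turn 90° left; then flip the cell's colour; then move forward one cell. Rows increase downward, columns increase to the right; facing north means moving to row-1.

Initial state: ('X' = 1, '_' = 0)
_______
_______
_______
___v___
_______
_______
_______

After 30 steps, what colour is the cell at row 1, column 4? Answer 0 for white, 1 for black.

[0] _______
_______
_______
___v___
_______
_______
_______
[1] _______
_______
_______
__<X___
_______
_______
_______
[2] _______
_______
__^____
__XX___
_______
_______
_______
[3] _______
_______
__X>___
__XX___
_______
_______
_______
[4] _______
_______
__XX___
__Xv___
_______
_______
_______
[5] _______
_______
__XX___
__X_>__
_______
_______
_______
[6] _______
_______
__XX___
__X_X__
____v__
_______
_______
[7] _______
_______
__XX___
__X_X__
___<X__
_______
_______
[8] _______
_______
__XX___
__X^X__
___XX__
_______
_______
[9] _______
_______
__XX___
__XX>__
___XX__
_______
_______
[10] _______
_______
__XX^__
__XX___
___XX__
_______
_______
[11] _______
_______
__XXX>_
__XX___
___XX__
_______
_______
[12] _______
_______
__XXXX_
__XX_v_
___XX__
_______
_______
[13] _______
_______
__XXXX_
__XX<X_
___XX__
_______
_______
[14] _______
_______
__XX^X_
__XXXX_
___XX__
_______
_______
[15] _______
_______
__X<_X_
__XXXX_
___XX__
_______
_______
[16] _______
_______
__X__X_
__XvXX_
___XX__
_______
_______
[17] _______
_______
__X__X_
__X_>X_
___XX__
_______
_______
[18] _______
_______
__X_^X_
__X__X_
___XX__
_______
_______
[19] _______
_______
__X_X>_
__X__X_
___XX__
_______
_______
[20] _______
_____^_
__X_X__
__X__X_
___XX__
_______
_______
[21] _______
_____X>
__X_X__
__X__X_
___XX__
_______
_______
[22] _______
_____XX
__X_X_v
__X__X_
___XX__
_______
_______
[23] _______
_____XX
__X_X<X
__X__X_
___XX__
_______
_______
[24] _______
_____^X
__X_XXX
__X__X_
___XX__
_______
_______
[25] _______
____<_X
__X_XXX
__X__X_
___XX__
_______
_______
[26] ____^__
____X_X
__X_XXX
__X__X_
___XX__
_______
_______
[27] ____X>_
____X_X
__X_XXX
__X__X_
___XX__
_______
_______
[28] ____XX_
____XvX
__X_XXX
__X__X_
___XX__
_______
_______
[29] ____XX_
____<XX
__X_XXX
__X__X_
___XX__
_______
_______
[30] ____XX_
_____XX
__X_vXX
__X__X_
___XX__
_______
_______

0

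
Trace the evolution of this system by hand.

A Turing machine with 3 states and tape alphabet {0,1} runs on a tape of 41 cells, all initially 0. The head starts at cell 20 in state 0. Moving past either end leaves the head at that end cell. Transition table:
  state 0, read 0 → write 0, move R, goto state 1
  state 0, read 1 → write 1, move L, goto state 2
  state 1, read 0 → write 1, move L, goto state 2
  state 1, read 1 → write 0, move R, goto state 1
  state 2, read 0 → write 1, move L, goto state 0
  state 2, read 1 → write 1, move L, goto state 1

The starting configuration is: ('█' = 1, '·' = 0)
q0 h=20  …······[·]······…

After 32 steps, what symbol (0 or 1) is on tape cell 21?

0

t=0: q0 h=20  …······[·]······…
t=1: q1 h=21  …······[·]······…
t=2: q2 h=20  …······[·]█·····…
t=3: q0 h=19  …······[·]██····…
t=4: q1 h=20  …······[█]█·····…
t=5: q1 h=21  …······[█]······…
t=6: q1 h=22  …······[·]······…
t=7: q2 h=21  …······[·]█·····…
t=8: q0 h=20  …······[·]██····…
t=9: q1 h=21  …······[█]█·····…
t=10: q1 h=22  …······[█]······…
t=11: q1 h=23  …······[·]······…
t=12: q2 h=22  …······[·]█·····…
t=13: q0 h=21  …······[·]██····…
t=14: q1 h=22  …······[█]█·····…
t=15: q1 h=23  …······[█]······…
t=16: q1 h=24  …······[·]······…
t=17: q2 h=23  …······[·]█·····…
t=18: q0 h=22  …······[·]██····…
t=19: q1 h=23  …······[█]█·····…
t=20: q1 h=24  …······[█]······…
t=21: q1 h=25  …······[·]······…
t=22: q2 h=24  …······[·]█·····…
t=23: q0 h=23  …······[·]██····…
t=24: q1 h=24  …······[█]█·····…
t=25: q1 h=25  …······[█]······…
t=26: q1 h=26  …······[·]······…
t=27: q2 h=25  …······[·]█·····…
t=28: q0 h=24  …······[·]██····…
t=29: q1 h=25  …······[█]█·····…
t=30: q1 h=26  …······[█]······…
t=31: q1 h=27  …······[·]······…
t=32: q2 h=26  …······[·]█·····…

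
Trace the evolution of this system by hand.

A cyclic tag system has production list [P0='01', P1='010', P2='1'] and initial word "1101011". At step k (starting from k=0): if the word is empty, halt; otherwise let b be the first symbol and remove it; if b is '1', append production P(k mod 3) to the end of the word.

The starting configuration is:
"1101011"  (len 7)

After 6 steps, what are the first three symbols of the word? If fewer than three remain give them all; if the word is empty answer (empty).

101

[0] "1101011"  (len 7)
[1] "10101101"  (len 8)
[2] "0101101010"  (len 10)
[3] "101101010"  (len 9)
[4] "0110101001"  (len 10)
[5] "110101001"  (len 9)
[6] "101010011"  (len 9)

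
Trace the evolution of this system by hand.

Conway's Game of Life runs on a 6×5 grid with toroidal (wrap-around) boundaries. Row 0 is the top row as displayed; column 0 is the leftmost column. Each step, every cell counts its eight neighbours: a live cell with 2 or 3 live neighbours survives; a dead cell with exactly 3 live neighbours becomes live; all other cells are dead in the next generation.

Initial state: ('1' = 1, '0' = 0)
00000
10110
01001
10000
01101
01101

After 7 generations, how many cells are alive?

step 0: 00000
10110
01001
10000
01101
01101
step 1: 10001
11111
01111
00111
00101
01100
step 2: 00000
00000
00000
00000
10001
01101
step 3: 00000
00000
00000
00000
11011
01011
step 4: 00000
00000
00000
10001
01010
01010
step 5: 00000
00000
00000
10001
01010
00000
step 6: 00000
00000
00000
10001
10001
00000
step 7: 00000
00000
00000
10001
10001
00000

4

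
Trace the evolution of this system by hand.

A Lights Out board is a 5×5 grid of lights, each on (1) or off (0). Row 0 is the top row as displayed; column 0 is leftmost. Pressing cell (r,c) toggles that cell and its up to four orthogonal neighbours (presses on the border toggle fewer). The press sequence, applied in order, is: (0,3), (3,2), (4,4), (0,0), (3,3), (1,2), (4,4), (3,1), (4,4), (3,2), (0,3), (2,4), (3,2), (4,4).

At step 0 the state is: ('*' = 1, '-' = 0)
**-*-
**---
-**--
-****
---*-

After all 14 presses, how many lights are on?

t=0: **-*-
**---
-**--
-****
---*-
t=1: ***-*
**-*-
-**--
-****
---*-
t=2: ***-*
**-*-
-*---
----*
--**-
t=3: ***-*
**-*-
-*---
-----
--*-*
t=4: --*-*
-*-*-
-*---
-----
--*-*
t=5: --*-*
-*-*-
-*-*-
--***
--***
t=6: ----*
--*--
-***-
--***
--***
t=7: ----*
--*--
-***-
--**-
--*--
t=8: ----*
--*--
--**-
**-*-
-**--
t=9: ----*
--*--
--**-
**-**
-****
t=10: ----*
--*--
---*-
*-*-*
-*-**
t=11: --**-
--**-
---*-
*-*-*
-*-**
t=12: --**-
--***
----*
*-*--
-*-**
t=13: --**-
--***
--*-*
**-*-
-****
t=14: --**-
--***
--*-*
**-**
-**--

13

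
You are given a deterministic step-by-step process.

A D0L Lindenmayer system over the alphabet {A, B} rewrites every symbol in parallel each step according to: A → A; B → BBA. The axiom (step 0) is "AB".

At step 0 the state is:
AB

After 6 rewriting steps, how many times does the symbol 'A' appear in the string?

64

0) AB
1) ABBA
2) ABBABBAA
3) ABBABBAABBABBAAA
4) ABBABBAABBABBAAABBABBAABBABBAAAA
5) ABBABBAABBABBAAABBABBAABBABBAAAABBABBAABBABBAAABBABBAABBABBAAAAA
6) ABBABBAABBABBAAABBABBAABBABBAAAABBABBAABBABBAAABBABBAABBAB…ABBABBAAABBABBAABBABBAAAABBABBAABBABBAAABBABBAABBABBAAAAAA  (len 128)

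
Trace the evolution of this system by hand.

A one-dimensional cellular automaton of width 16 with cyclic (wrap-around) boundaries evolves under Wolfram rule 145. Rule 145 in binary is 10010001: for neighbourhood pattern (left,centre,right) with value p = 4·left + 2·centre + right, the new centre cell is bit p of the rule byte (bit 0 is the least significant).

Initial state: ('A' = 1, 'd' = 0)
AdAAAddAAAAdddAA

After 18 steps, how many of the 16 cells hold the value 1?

gen 0: AdAAAddAAAAdddAA
gen 1: dddAdAddAAdAAddA
gen 2: AAddddAddddddAdd
gen 3: ddAAAddAAAAAddAd
gen 4: AddAdAddAAAdAddA
gen 5: dAddddAddAdddAdd
gen 6: ddAAAddAddAAddAA
gen 7: AddAdAddAdddAddd
gen 8: dAddddAddAAddAAd
gen 9: ddAAAddAdddAdddA
gen 10: AddAdAddAAddAAdd
gen 11: dAddddAdddAdddAd
gen 12: ddAAAddAAddAAddA
gen 13: AddAdAdddAdddAdd
gen 14: dAddddAAddAAddAd
gen 15: ddAAAdddAdddAddA
gen 16: AddAdAAddAAddAdd
gen 17: dAdddddAdddAddAd
gen 18: ddAAAAddAAddAddA

8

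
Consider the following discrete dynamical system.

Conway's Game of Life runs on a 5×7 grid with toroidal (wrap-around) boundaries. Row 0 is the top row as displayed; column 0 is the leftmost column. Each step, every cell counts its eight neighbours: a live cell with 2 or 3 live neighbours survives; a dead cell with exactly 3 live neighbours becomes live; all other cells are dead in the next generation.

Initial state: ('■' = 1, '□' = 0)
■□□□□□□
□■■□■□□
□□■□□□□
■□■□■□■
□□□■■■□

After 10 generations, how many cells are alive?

t=0: ■□□□□□□
□■■□■□□
□□■□□□□
■□■□■□■
□□□■■■□
t=1: □■■□□■□
□■■■□□□
■□■□□■□
□■■□■□■
■■□■■■□
t=2: □□□□□■■
■□□■■□■
■□□□■■■
□□□□□□□
□□□□□□□
t=3: ■□□□■■■
□□□■□□□
■□□■■□□
□□□□□■■
□□□□□□□
t=4: □□□□■■■
■□□■□□□
□□□■■■■
□□□□■■■
■□□□■□□
t=5: ■□□■■■■
■□□■□□□
■□□■□□□
■□□□□□□
■□□■□□□
t=6: ■■■■□■□
■■■■□■□
■■□□□□■
■■□□□□■
■■□■□■□
t=7: □□□□□■□
□□□■□■□
□□□□□■□
□□□□□■□
□□□■□■□
t=8: □□□□□■■
□□□□□■■
□□□□□■■
□□□□□■■
□□□□□■■
t=9: ■□□□■□□
■□□□■□□
■□□□■□□
■□□□■□□
■□□□■□□
t=10: ■■□■■■■
■■□■■■■
■■□■■■■
■■□■■■■
■■□■■■■

30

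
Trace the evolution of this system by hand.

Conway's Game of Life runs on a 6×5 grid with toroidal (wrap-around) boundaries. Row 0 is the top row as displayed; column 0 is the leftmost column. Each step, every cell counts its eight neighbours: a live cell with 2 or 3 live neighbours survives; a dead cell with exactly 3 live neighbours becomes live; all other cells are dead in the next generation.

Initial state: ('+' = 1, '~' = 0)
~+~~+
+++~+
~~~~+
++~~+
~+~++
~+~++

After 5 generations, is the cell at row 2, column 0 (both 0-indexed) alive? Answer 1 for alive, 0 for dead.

gen 0: ~+~~+
+++~+
~~~~+
++~~+
~+~++
~+~++
gen 1: ~~~~~
~++~+
~~+~~
~++~~
~+~~~
~+~~~
gen 2: +++~~
~+++~
+~~~~
~++~~
++~~~
~~~~~
gen 3: +~~+~
~~~++
+~~+~
~~+~~
+++~~
~~+~~
gen 4: ~~++~
+~++~
~~++~
+~+++
~~++~
+~+++
gen 5: +~~~~
~~~~~
+~~~~
~~~~~
~~~~~
~~~~~

1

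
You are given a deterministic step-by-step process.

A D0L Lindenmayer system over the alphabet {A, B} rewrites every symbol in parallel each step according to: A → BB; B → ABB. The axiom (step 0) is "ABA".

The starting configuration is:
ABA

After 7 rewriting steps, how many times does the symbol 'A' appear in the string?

808

k=0  ABA
k=1  BBABBBB
k=2  ABBABBBBABBABBABBABB
k=3  BBABBABBBBABBABBABBABBBBABBABBBBABBABBBBABBABBBBABBABB
k=4  ABBABBBBABBABBBBABBABBABBABBBBABBABBBBABBABBBBABBABBBBABBA…ABBABBBBABBABBABBABBBBABBABBBBABBABBABBABBBBABBABBBBABBABB  (len 148)
k=5  BBABBABBBBABBABBABBABBBBABBABBBBABBABBABBABBBBABBABBBBABBA…ABBABBBBABBABBABBABBBBABBABBBBABBABBABBABBBBABBABBBBABBABB  (len 404)
k=6  ABBABBBBABBABBBBABBABBABBABBBBABBABBBBABBABBBBABBABBBBABBA…ABBABBBBABBABBABBABBBBABBABBBBABBABBABBABBBBABBABBBBABBABB  (len 1104)
k=7  BBABBABBBBABBABBABBABBBBABBABBBBABBABBABBABBBBABBABBBBABBA…ABBABBBBABBABBABBABBBBABBABBBBABBABBABBABBBBABBABBBBABBABB  (len 3016)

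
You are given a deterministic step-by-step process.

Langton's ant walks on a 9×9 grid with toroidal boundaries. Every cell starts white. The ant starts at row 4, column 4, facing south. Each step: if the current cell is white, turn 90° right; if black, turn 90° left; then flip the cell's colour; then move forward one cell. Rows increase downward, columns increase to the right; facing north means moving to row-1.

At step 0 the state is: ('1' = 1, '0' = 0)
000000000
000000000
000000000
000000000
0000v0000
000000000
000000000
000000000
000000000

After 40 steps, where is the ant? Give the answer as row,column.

2,4

[0] 000000000
000000000
000000000
000000000
0000v0000
000000000
000000000
000000000
000000000
[1] 000000000
000000000
000000000
000000000
000<10000
000000000
000000000
000000000
000000000
[2] 000000000
000000000
000000000
000^00000
000110000
000000000
000000000
000000000
000000000
[3] 000000000
000000000
000000000
0001>0000
000110000
000000000
000000000
000000000
000000000
[4] 000000000
000000000
000000000
000110000
0001v0000
000000000
000000000
000000000
000000000
[5] 000000000
000000000
000000000
000110000
00010>000
000000000
000000000
000000000
000000000
[6] 000000000
000000000
000000000
000110000
000101000
00000v000
000000000
000000000
000000000
[7] 000000000
000000000
000000000
000110000
000101000
0000<1000
000000000
000000000
000000000
[8] 000000000
000000000
000000000
000110000
0001^1000
000011000
000000000
000000000
000000000
[9] 000000000
000000000
000000000
000110000
00011>000
000011000
000000000
000000000
000000000
[10] 000000000
000000000
000000000
00011^000
000110000
000011000
000000000
000000000
000000000
[11] 000000000
000000000
000000000
000111>00
000110000
000011000
000000000
000000000
000000000
[12] 000000000
000000000
000000000
000111100
000110v00
000011000
000000000
000000000
000000000
[13] 000000000
000000000
000000000
000111100
00011<100
000011000
000000000
000000000
000000000
[14] 000000000
000000000
000000000
00011^100
000111100
000011000
000000000
000000000
000000000
[15] 000000000
000000000
000000000
0001<0100
000111100
000011000
000000000
000000000
000000000
[16] 000000000
000000000
000000000
000100100
0001v1100
000011000
000000000
000000000
000000000
[17] 000000000
000000000
000000000
000100100
00010>100
000011000
000000000
000000000
000000000
[18] 000000000
000000000
000000000
00010^100
000100100
000011000
000000000
000000000
000000000
[19] 000000000
000000000
000000000
000101>00
000100100
000011000
000000000
000000000
000000000
[20] 000000000
000000000
000000^00
000101000
000100100
000011000
000000000
000000000
000000000
[21] 000000000
000000000
0000001>0
000101000
000100100
000011000
000000000
000000000
000000000
[22] 000000000
000000000
000000110
0001010v0
000100100
000011000
000000000
000000000
000000000
[23] 000000000
000000000
000000110
000101<10
000100100
000011000
000000000
000000000
000000000
[24] 000000000
000000000
000000^10
000101110
000100100
000011000
000000000
000000000
000000000
[25] 000000000
000000000
00000<010
000101110
000100100
000011000
000000000
000000000
000000000
[26] 000000000
00000^000
000001010
000101110
000100100
000011000
000000000
000000000
000000000
[27] 000000000
000001>00
000001010
000101110
000100100
000011000
000000000
000000000
000000000
[28] 000000000
000001100
000001v10
000101110
000100100
000011000
000000000
000000000
000000000
[29] 000000000
000001100
00000<110
000101110
000100100
000011000
000000000
000000000
000000000
[30] 000000000
000001100
000000110
00010v110
000100100
000011000
000000000
000000000
000000000
[31] 000000000
000001100
000000110
000100>10
000100100
000011000
000000000
000000000
000000000
[32] 000000000
000001100
000000^10
000100010
000100100
000011000
000000000
000000000
000000000
[33] 000000000
000001100
00000<010
000100010
000100100
000011000
000000000
000000000
000000000
[34] 000000000
00000^100
000001010
000100010
000100100
000011000
000000000
000000000
000000000
[35] 000000000
0000<0100
000001010
000100010
000100100
000011000
000000000
000000000
000000000
[36] 0000^0000
000010100
000001010
000100010
000100100
000011000
000000000
000000000
000000000
[37] 00001>000
000010100
000001010
000100010
000100100
000011000
000000000
000000000
000000000
[38] 000011000
00001v100
000001010
000100010
000100100
000011000
000000000
000000000
000000000
[39] 000011000
0000<1100
000001010
000100010
000100100
000011000
000000000
000000000
000000000
[40] 000011000
000001100
0000v1010
000100010
000100100
000011000
000000000
000000000
000000000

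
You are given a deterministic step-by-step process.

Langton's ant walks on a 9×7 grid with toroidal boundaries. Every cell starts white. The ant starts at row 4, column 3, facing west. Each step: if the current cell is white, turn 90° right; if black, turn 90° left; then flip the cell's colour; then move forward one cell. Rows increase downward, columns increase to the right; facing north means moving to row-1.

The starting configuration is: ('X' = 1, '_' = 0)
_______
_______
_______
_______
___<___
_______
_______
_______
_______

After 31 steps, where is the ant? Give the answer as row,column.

t=0: _______
_______
_______
_______
___<___
_______
_______
_______
_______
t=1: _______
_______
_______
___^___
___X___
_______
_______
_______
_______
t=2: _______
_______
_______
___X>__
___X___
_______
_______
_______
_______
t=3: _______
_______
_______
___XX__
___Xv__
_______
_______
_______
_______
t=4: _______
_______
_______
___XX__
___<X__
_______
_______
_______
_______
t=5: _______
_______
_______
___XX__
____X__
___v___
_______
_______
_______
t=6: _______
_______
_______
___XX__
____X__
__<X___
_______
_______
_______
t=7: _______
_______
_______
___XX__
__^_X__
__XX___
_______
_______
_______
t=8: _______
_______
_______
___XX__
__X>X__
__XX___
_______
_______
_______
t=9: _______
_______
_______
___XX__
__XXX__
__Xv___
_______
_______
_______
t=10: _______
_______
_______
___XX__
__XXX__
__X_>__
_______
_______
_______
t=11: _______
_______
_______
___XX__
__XXX__
__X_X__
____v__
_______
_______
t=12: _______
_______
_______
___XX__
__XXX__
__X_X__
___<X__
_______
_______
t=13: _______
_______
_______
___XX__
__XXX__
__X^X__
___XX__
_______
_______
t=14: _______
_______
_______
___XX__
__XXX__
__XX>__
___XX__
_______
_______
t=15: _______
_______
_______
___XX__
__XX^__
__XX___
___XX__
_______
_______
t=16: _______
_______
_______
___XX__
__X<___
__XX___
___XX__
_______
_______
t=17: _______
_______
_______
___XX__
__X____
__Xv___
___XX__
_______
_______
t=18: _______
_______
_______
___XX__
__X____
__X_>__
___XX__
_______
_______
t=19: _______
_______
_______
___XX__
__X____
__X_X__
___Xv__
_______
_______
t=20: _______
_______
_______
___XX__
__X____
__X_X__
___X_>_
_______
_______
t=21: _______
_______
_______
___XX__
__X____
__X_X__
___X_X_
_____v_
_______
t=22: _______
_______
_______
___XX__
__X____
__X_X__
___X_X_
____<X_
_______
t=23: _______
_______
_______
___XX__
__X____
__X_X__
___X^X_
____XX_
_______
t=24: _______
_______
_______
___XX__
__X____
__X_X__
___XX>_
____XX_
_______
t=25: _______
_______
_______
___XX__
__X____
__X_X^_
___XX__
____XX_
_______
t=26: _______
_______
_______
___XX__
__X____
__X_XX>
___XX__
____XX_
_______
t=27: _______
_______
_______
___XX__
__X____
__X_XXX
___XX_v
____XX_
_______
t=28: _______
_______
_______
___XX__
__X____
__X_XXX
___XX<X
____XX_
_______
t=29: _______
_______
_______
___XX__
__X____
__X_X^X
___XXXX
____XX_
_______
t=30: _______
_______
_______
___XX__
__X____
__X_<_X
___XXXX
____XX_
_______
t=31: _______
_______
_______
___XX__
__X____
__X___X
___XvXX
____XX_
_______

6,4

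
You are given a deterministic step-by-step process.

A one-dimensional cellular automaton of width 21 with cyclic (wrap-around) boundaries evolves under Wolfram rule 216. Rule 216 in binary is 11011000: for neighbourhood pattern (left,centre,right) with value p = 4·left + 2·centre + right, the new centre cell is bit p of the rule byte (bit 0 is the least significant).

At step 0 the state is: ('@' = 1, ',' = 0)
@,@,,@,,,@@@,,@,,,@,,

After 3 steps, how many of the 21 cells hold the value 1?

9

gen 0: @,@,,@,,,@@@,,@,,,@,,
gen 1: ,,,@,,@,,@@@@,,@,,,@,
gen 2: ,,,,@,,@,@@@@@,,@,,,@
gen 3: @,,,,@,,,@@@@@@,,@,,,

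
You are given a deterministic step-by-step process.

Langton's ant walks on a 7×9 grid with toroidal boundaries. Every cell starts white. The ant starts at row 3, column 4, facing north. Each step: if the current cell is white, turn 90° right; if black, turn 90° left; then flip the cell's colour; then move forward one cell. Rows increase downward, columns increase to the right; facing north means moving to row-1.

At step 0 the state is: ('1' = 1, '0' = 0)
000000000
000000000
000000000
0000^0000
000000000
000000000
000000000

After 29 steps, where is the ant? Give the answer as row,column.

step 0: 000000000
000000000
000000000
0000^0000
000000000
000000000
000000000
step 1: 000000000
000000000
000000000
00001>000
000000000
000000000
000000000
step 2: 000000000
000000000
000000000
000011000
00000v000
000000000
000000000
step 3: 000000000
000000000
000000000
000011000
0000<1000
000000000
000000000
step 4: 000000000
000000000
000000000
0000^1000
000011000
000000000
000000000
step 5: 000000000
000000000
000000000
000<01000
000011000
000000000
000000000
step 6: 000000000
000000000
000^00000
000101000
000011000
000000000
000000000
step 7: 000000000
000000000
0001>0000
000101000
000011000
000000000
000000000
step 8: 000000000
000000000
000110000
0001v1000
000011000
000000000
000000000
step 9: 000000000
000000000
000110000
000<11000
000011000
000000000
000000000
step 10: 000000000
000000000
000110000
000011000
000v11000
000000000
000000000
step 11: 000000000
000000000
000110000
000011000
00<111000
000000000
000000000
step 12: 000000000
000000000
000110000
00^011000
001111000
000000000
000000000
step 13: 000000000
000000000
000110000
001>11000
001111000
000000000
000000000
step 14: 000000000
000000000
000110000
001111000
001v11000
000000000
000000000
step 15: 000000000
000000000
000110000
001111000
0010>1000
000000000
000000000
step 16: 000000000
000000000
000110000
0011^1000
001001000
000000000
000000000
step 17: 000000000
000000000
000110000
001<01000
001001000
000000000
000000000
step 18: 000000000
000000000
000110000
001001000
001v01000
000000000
000000000
step 19: 000000000
000000000
000110000
001001000
00<101000
000000000
000000000
step 20: 000000000
000000000
000110000
001001000
000101000
00v000000
000000000
step 21: 000000000
000000000
000110000
001001000
000101000
0<1000000
000000000
step 22: 000000000
000000000
000110000
001001000
0^0101000
011000000
000000000
step 23: 000000000
000000000
000110000
001001000
01>101000
011000000
000000000
step 24: 000000000
000000000
000110000
001001000
011101000
01v000000
000000000
step 25: 000000000
000000000
000110000
001001000
011101000
010>00000
000000000
step 26: 000000000
000000000
000110000
001001000
011101000
010100000
000v00000
step 27: 000000000
000000000
000110000
001001000
011101000
010100000
00<100000
step 28: 000000000
000000000
000110000
001001000
011101000
01^100000
001100000
step 29: 000000000
000000000
000110000
001001000
011101000
011>00000
001100000

5,3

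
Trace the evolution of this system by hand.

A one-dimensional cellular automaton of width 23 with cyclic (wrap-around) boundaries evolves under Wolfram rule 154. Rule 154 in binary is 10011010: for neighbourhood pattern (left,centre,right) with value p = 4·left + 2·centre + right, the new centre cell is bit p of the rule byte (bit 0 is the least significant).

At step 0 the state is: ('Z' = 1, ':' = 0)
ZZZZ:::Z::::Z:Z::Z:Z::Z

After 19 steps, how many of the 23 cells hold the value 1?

t=0: ZZZZ:::Z::::Z:Z::Z:Z::Z
t=1: ZZZ:Z:Z:Z::Z:::ZZ:::ZZZ
t=2: ZZ:::::::ZZ:Z:ZZ:Z:ZZZZ
t=3: Z:Z:::::ZZ::::Z::::ZZZZ
t=4: :::Z:::ZZ:Z::Z:Z::ZZZZZ
t=5: Z:Z:Z:ZZ:::ZZ:::ZZZZZZ:
t=6: ::::::Z:Z:ZZ:Z:ZZZZZZ::
t=7: :::::Z::::Z::::ZZZZZ:Z:
t=8: ::::Z:Z::Z:Z::ZZZZZ:::Z
t=9: Z::Z:::ZZ:::ZZZZZZ:Z:Z:
t=10: :ZZ:Z:ZZ:Z:ZZZZZZ::::::
t=11: ZZ::::Z::::ZZZZZ:Z:::::
t=12: Z:Z::Z:Z::ZZZZZ:::Z:::Z
t=13: :::ZZ:::ZZZZZZ:Z:Z:Z:ZZ
t=14: Z:ZZ:Z:ZZZZZZ::::::::Z:
t=15: ::Z::::ZZZZZ:Z::::::Z::
t=16: :Z:Z::ZZZZZ:::Z::::Z:Z:
t=17: Z:::ZZZZZZ:Z:Z:Z::Z:::Z
t=18: :Z:ZZZZZZ:::::::ZZ:Z:ZZ
t=19: :::ZZZZZ:Z:::::ZZ::::Z:

9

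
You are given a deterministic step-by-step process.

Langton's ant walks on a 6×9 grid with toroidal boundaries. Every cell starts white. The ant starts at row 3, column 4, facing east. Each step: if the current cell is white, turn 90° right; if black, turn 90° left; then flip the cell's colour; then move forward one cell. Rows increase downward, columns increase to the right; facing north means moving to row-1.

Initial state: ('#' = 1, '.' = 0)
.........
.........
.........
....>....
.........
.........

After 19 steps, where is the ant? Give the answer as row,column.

k=0  .........
.........
.........
....>....
.........
.........
k=1  .........
.........
.........
....#....
....v....
.........
k=2  .........
.........
.........
....#....
...<#....
.........
k=3  .........
.........
.........
...^#....
...##....
.........
k=4  .........
.........
.........
...#>....
...##....
.........
k=5  .........
.........
....^....
...#.....
...##....
.........
k=6  .........
.........
....#>...
...#.....
...##....
.........
k=7  .........
.........
....##...
...#.v...
...##....
.........
k=8  .........
.........
....##...
...#<#...
...##....
.........
k=9  .........
.........
....^#...
...###...
...##....
.........
k=10  .........
.........
...<.#...
...###...
...##....
.........
k=11  .........
...^.....
...#.#...
...###...
...##....
.........
k=12  .........
...#>....
...#.#...
...###...
...##....
.........
k=13  .........
...##....
...#v#...
...###...
...##....
.........
k=14  .........
...##....
...<##...
...###...
...##....
.........
k=15  .........
...##....
....##...
...v##...
...##....
.........
k=16  .........
...##....
....##...
....>#...
...##....
.........
k=17  .........
...##....
....^#...
.....#...
...##....
.........
k=18  .........
...##....
...<.#...
.....#...
...##....
.........
k=19  .........
...^#....
...#.#...
.....#...
...##....
.........

1,3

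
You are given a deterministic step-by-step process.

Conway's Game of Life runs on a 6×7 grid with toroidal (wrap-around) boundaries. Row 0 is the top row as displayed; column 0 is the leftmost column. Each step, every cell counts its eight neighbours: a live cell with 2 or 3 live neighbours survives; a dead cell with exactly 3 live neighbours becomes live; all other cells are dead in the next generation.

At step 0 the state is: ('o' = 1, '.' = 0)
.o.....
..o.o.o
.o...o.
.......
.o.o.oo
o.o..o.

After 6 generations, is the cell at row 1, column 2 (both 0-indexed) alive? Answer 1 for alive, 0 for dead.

1

gen 0: .o.....
..o.o.o
.o...o.
.......
.o.o.oo
o.o..o.
gen 1: oooo.oo
ooo..o.
.....o.
o.o.ooo
ooo.ooo
o.o.oo.
gen 2: .......
...o.o.
..oo...
..o....
..o....
.......
gen 3: .......
..ooo..
..ooo..
.oo....
.......
.......
gen 4: ...o...
..o.o..
....o..
.oo....
.......
.......
gen 5: ...o...
....o..
.oo....
.......
.......
.......
gen 6: .......
..oo...
.......
.......
.......
.......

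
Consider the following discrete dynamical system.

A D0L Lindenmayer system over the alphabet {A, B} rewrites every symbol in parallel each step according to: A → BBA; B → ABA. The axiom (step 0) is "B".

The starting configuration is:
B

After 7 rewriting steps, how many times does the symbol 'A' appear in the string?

[0] B
[1] ABA
[2] BBAABABBA
[3] ABAABABBABBAABABBAABAABABBA
[4] BBAABABBABBAABABBAABAABABBAABAABABBABBAABABBAABAABABBABBAABABBABBAABABBAABAABABBA
[5] ABAABABBABBAABABBAABAABABBAABAABABBABBAABABBAABAABABBABBAA…ABBAABAABABBABBAABABBAABAABABBABBAABABBABBAABABBAABAABABBA  (len 243)
[6] BBAABABBABBAABABBAABAABABBAABAABABBABBAABABBAABAABABBABBAA…ABBAABAABABBABBAABABBAABAABABBABBAABABBABBAABABBAABAABABBA  (len 729)
[7] ABAABABBABBAABABBAABAABABBAABAABABBABBAABABBAABAABABBABBAA…ABBAABAABABBABBAABABBAABAABABBABBAABABBABBAABABBAABAABABBA  (len 2187)

1094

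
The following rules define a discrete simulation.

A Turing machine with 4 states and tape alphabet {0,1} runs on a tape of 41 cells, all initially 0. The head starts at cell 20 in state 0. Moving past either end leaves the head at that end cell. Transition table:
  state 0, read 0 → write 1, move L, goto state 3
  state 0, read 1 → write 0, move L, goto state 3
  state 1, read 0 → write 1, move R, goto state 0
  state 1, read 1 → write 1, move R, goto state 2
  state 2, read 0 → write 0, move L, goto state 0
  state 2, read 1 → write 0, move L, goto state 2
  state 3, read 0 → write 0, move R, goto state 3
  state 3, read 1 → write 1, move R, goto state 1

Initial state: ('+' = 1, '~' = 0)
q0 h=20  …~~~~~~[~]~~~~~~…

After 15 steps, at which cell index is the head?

23

k=0  q0 h=20  …~~~~~~[~]~~~~~~…
k=1  q3 h=19  …~~~~~~[~]+~~~~~…
k=2  q3 h=20  …~~~~~~[+]~~~~~~…
k=3  q1 h=21  …~~~~~+[~]~~~~~~…
k=4  q0 h=22  …~~~~++[~]~~~~~~…
k=5  q3 h=21  …~~~~~+[+]+~~~~~…
k=6  q1 h=22  …~~~~++[+]~~~~~~…
k=7  q2 h=23  …~~~+++[~]~~~~~~…
k=8  q0 h=22  …~~~~++[+]~~~~~~…
k=9  q3 h=21  …~~~~~+[+]~~~~~~…
k=10  q1 h=22  …~~~~++[~]~~~~~~…
k=11  q0 h=23  …~~~+++[~]~~~~~~…
k=12  q3 h=22  …~~~~++[+]+~~~~~…
k=13  q1 h=23  …~~~+++[+]~~~~~~…
k=14  q2 h=24  …~~++++[~]~~~~~~…
k=15  q0 h=23  …~~~+++[+]~~~~~~…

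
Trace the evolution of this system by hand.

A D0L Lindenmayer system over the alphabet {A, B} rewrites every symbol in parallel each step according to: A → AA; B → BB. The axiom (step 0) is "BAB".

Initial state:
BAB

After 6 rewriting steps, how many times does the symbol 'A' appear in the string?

64

0) BAB
1) BBAABB
2) BBBBAAAABBBB
3) BBBBBBBBAAAAAAAABBBBBBBB
4) BBBBBBBBBBBBBBBBAAAAAAAAAAAAAAAABBBBBBBBBBBBBBBB
5) BBBBBBBBBBBBBBBBBBBBBBBBBBBBBBBBAAAAAAAAAAAAAAAAAAAAAAAAAAAAAAAABBBBBBBBBBBBBBBBBBBBBBBBBBBBBBBB
6) BBBBBBBBBBBBBBBBBBBBBBBBBBBBBBBBBBBBBBBBBBBBBBBBBBBBBBBBBB…BBBBBBBBBBBBBBBBBBBBBBBBBBBBBBBBBBBBBBBBBBBBBBBBBBBBBBBBBB  (len 192)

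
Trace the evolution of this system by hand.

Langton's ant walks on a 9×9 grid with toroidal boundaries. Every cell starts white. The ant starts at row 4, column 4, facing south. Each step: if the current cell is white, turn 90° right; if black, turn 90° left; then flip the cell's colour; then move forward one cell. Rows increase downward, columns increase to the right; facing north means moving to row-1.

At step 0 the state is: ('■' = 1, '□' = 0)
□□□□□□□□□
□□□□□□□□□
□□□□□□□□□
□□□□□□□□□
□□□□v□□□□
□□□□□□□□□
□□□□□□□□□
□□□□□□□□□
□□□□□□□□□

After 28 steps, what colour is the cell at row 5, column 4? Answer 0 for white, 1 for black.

1

gen 0: □□□□□□□□□
□□□□□□□□□
□□□□□□□□□
□□□□□□□□□
□□□□v□□□□
□□□□□□□□□
□□□□□□□□□
□□□□□□□□□
□□□□□□□□□
gen 1: □□□□□□□□□
□□□□□□□□□
□□□□□□□□□
□□□□□□□□□
□□□<■□□□□
□□□□□□□□□
□□□□□□□□□
□□□□□□□□□
□□□□□□□□□
gen 2: □□□□□□□□□
□□□□□□□□□
□□□□□□□□□
□□□^□□□□□
□□□■■□□□□
□□□□□□□□□
□□□□□□□□□
□□□□□□□□□
□□□□□□□□□
gen 3: □□□□□□□□□
□□□□□□□□□
□□□□□□□□□
□□□■>□□□□
□□□■■□□□□
□□□□□□□□□
□□□□□□□□□
□□□□□□□□□
□□□□□□□□□
gen 4: □□□□□□□□□
□□□□□□□□□
□□□□□□□□□
□□□■■□□□□
□□□■v□□□□
□□□□□□□□□
□□□□□□□□□
□□□□□□□□□
□□□□□□□□□
gen 5: □□□□□□□□□
□□□□□□□□□
□□□□□□□□□
□□□■■□□□□
□□□■□>□□□
□□□□□□□□□
□□□□□□□□□
□□□□□□□□□
□□□□□□□□□
gen 6: □□□□□□□□□
□□□□□□□□□
□□□□□□□□□
□□□■■□□□□
□□□■□■□□□
□□□□□v□□□
□□□□□□□□□
□□□□□□□□□
□□□□□□□□□
gen 7: □□□□□□□□□
□□□□□□□□□
□□□□□□□□□
□□□■■□□□□
□□□■□■□□□
□□□□<■□□□
□□□□□□□□□
□□□□□□□□□
□□□□□□□□□
gen 8: □□□□□□□□□
□□□□□□□□□
□□□□□□□□□
□□□■■□□□□
□□□■^■□□□
□□□□■■□□□
□□□□□□□□□
□□□□□□□□□
□□□□□□□□□
gen 9: □□□□□□□□□
□□□□□□□□□
□□□□□□□□□
□□□■■□□□□
□□□■■>□□□
□□□□■■□□□
□□□□□□□□□
□□□□□□□□□
□□□□□□□□□
gen 10: □□□□□□□□□
□□□□□□□□□
□□□□□□□□□
□□□■■^□□□
□□□■■□□□□
□□□□■■□□□
□□□□□□□□□
□□□□□□□□□
□□□□□□□□□
gen 11: □□□□□□□□□
□□□□□□□□□
□□□□□□□□□
□□□■■■>□□
□□□■■□□□□
□□□□■■□□□
□□□□□□□□□
□□□□□□□□□
□□□□□□□□□
gen 12: □□□□□□□□□
□□□□□□□□□
□□□□□□□□□
□□□■■■■□□
□□□■■□v□□
□□□□■■□□□
□□□□□□□□□
□□□□□□□□□
□□□□□□□□□
gen 13: □□□□□□□□□
□□□□□□□□□
□□□□□□□□□
□□□■■■■□□
□□□■■<■□□
□□□□■■□□□
□□□□□□□□□
□□□□□□□□□
□□□□□□□□□
gen 14: □□□□□□□□□
□□□□□□□□□
□□□□□□□□□
□□□■■^■□□
□□□■■■■□□
□□□□■■□□□
□□□□□□□□□
□□□□□□□□□
□□□□□□□□□
gen 15: □□□□□□□□□
□□□□□□□□□
□□□□□□□□□
□□□■<□■□□
□□□■■■■□□
□□□□■■□□□
□□□□□□□□□
□□□□□□□□□
□□□□□□□□□
gen 16: □□□□□□□□□
□□□□□□□□□
□□□□□□□□□
□□□■□□■□□
□□□■v■■□□
□□□□■■□□□
□□□□□□□□□
□□□□□□□□□
□□□□□□□□□
gen 17: □□□□□□□□□
□□□□□□□□□
□□□□□□□□□
□□□■□□■□□
□□□■□>■□□
□□□□■■□□□
□□□□□□□□□
□□□□□□□□□
□□□□□□□□□
gen 18: □□□□□□□□□
□□□□□□□□□
□□□□□□□□□
□□□■□^■□□
□□□■□□■□□
□□□□■■□□□
□□□□□□□□□
□□□□□□□□□
□□□□□□□□□
gen 19: □□□□□□□□□
□□□□□□□□□
□□□□□□□□□
□□□■□■>□□
□□□■□□■□□
□□□□■■□□□
□□□□□□□□□
□□□□□□□□□
□□□□□□□□□
gen 20: □□□□□□□□□
□□□□□□□□□
□□□□□□^□□
□□□■□■□□□
□□□■□□■□□
□□□□■■□□□
□□□□□□□□□
□□□□□□□□□
□□□□□□□□□
gen 21: □□□□□□□□□
□□□□□□□□□
□□□□□□■>□
□□□■□■□□□
□□□■□□■□□
□□□□■■□□□
□□□□□□□□□
□□□□□□□□□
□□□□□□□□□
gen 22: □□□□□□□□□
□□□□□□□□□
□□□□□□■■□
□□□■□■□v□
□□□■□□■□□
□□□□■■□□□
□□□□□□□□□
□□□□□□□□□
□□□□□□□□□
gen 23: □□□□□□□□□
□□□□□□□□□
□□□□□□■■□
□□□■□■<■□
□□□■□□■□□
□□□□■■□□□
□□□□□□□□□
□□□□□□□□□
□□□□□□□□□
gen 24: □□□□□□□□□
□□□□□□□□□
□□□□□□^■□
□□□■□■■■□
□□□■□□■□□
□□□□■■□□□
□□□□□□□□□
□□□□□□□□□
□□□□□□□□□
gen 25: □□□□□□□□□
□□□□□□□□□
□□□□□<□■□
□□□■□■■■□
□□□■□□■□□
□□□□■■□□□
□□□□□□□□□
□□□□□□□□□
□□□□□□□□□
gen 26: □□□□□□□□□
□□□□□^□□□
□□□□□■□■□
□□□■□■■■□
□□□■□□■□□
□□□□■■□□□
□□□□□□□□□
□□□□□□□□□
□□□□□□□□□
gen 27: □□□□□□□□□
□□□□□■>□□
□□□□□■□■□
□□□■□■■■□
□□□■□□■□□
□□□□■■□□□
□□□□□□□□□
□□□□□□□□□
□□□□□□□□□
gen 28: □□□□□□□□□
□□□□□■■□□
□□□□□■v■□
□□□■□■■■□
□□□■□□■□□
□□□□■■□□□
□□□□□□□□□
□□□□□□□□□
□□□□□□□□□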